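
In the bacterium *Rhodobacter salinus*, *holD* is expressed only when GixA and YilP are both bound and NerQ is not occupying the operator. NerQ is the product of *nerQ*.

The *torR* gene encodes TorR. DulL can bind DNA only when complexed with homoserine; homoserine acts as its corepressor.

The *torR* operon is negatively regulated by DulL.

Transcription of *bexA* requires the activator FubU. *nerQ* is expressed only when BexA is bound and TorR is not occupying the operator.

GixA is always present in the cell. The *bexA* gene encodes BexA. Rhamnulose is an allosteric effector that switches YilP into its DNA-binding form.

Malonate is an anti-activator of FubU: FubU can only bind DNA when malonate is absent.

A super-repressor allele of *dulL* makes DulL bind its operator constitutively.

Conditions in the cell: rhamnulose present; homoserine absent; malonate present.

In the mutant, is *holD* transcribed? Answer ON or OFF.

Malonate is present, so FubU is inactive.
Required activator FubU is absent, so *bexA* is not transcribed.
So BexA is not produced.
DulL is constitutively active in this strain.
With repressor DulL bound, *torR* is not transcribed.
So TorR is not produced.
Required activator BexA is absent, so *nerQ* is not transcribed.
So NerQ is not produced.
GixA is produced constitutively and is active.
Rhamnulose is present, so YilP is active.
No repressor is bound and GixA and YilP are active, so *holD* is transcribed.

ON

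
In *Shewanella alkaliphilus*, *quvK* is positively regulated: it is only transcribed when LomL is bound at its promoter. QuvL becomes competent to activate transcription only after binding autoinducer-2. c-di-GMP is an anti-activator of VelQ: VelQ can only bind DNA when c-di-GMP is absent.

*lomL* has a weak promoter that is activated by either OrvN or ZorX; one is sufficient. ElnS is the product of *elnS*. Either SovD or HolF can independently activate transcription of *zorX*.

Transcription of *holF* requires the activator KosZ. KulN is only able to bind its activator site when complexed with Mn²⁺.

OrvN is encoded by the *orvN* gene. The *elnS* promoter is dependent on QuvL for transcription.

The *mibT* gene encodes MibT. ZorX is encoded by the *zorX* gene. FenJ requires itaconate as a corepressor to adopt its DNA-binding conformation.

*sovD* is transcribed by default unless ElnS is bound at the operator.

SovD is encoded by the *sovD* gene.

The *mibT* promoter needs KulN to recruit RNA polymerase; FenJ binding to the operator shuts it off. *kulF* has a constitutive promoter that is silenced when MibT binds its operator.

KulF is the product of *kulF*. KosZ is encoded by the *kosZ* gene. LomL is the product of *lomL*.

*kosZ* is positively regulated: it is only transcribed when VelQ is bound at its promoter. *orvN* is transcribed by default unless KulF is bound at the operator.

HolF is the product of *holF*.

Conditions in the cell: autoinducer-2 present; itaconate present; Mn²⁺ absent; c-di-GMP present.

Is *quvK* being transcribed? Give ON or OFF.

Itaconate is present, so FenJ is active.
Mn²⁺ is absent, so KulN is inactive.
With repressor FenJ bound, *mibT* is not transcribed.
So MibT is not produced.
With no repressor bound, *kulF* is transcribed.
So KulF is produced and active.
With repressor KulF bound, *orvN* is not transcribed.
So OrvN is not produced.
Autoinducer-2 is present, so QuvL is active.
No repressor is bound and QuvL is active, so *elnS* is transcribed.
So ElnS is produced and active.
With repressor ElnS bound, *sovD* is not transcribed.
So SovD is not produced.
c-di-GMP is present, so VelQ is inactive.
Required activator VelQ is absent, so *kosZ* is not transcribed.
So KosZ is not produced.
Required activator KosZ is absent, so *holF* is not transcribed.
So HolF is not produced.
No activator is available at the *zorX* promoter, so *zorX* is not transcribed.
So ZorX is not produced.
No activator is available at the *lomL* promoter, so *lomL* is not transcribed.
So LomL is not produced.
Required activator LomL is absent, so *quvK* is not transcribed.

OFF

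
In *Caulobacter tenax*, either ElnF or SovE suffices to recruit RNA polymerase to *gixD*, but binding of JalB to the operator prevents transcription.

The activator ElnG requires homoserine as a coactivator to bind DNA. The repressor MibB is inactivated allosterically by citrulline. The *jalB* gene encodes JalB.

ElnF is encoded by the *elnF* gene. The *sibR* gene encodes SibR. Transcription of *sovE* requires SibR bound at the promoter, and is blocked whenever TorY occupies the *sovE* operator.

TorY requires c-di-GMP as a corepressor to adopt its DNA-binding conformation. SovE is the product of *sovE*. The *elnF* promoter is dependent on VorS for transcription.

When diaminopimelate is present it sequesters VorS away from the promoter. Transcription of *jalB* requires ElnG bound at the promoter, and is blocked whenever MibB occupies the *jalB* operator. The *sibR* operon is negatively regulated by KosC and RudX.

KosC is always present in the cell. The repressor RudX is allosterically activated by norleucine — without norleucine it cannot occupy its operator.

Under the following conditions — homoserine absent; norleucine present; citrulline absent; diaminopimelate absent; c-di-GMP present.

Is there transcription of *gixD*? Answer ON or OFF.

Diaminopimelate is absent, so VorS is active.
No repressor is bound and VorS is active, so *elnF* is transcribed.
So ElnF is produced and active.
Citrulline is absent, so MibB is active.
Homoserine is absent, so ElnG is inactive.
With repressor MibB bound, *jalB* is not transcribed.
So JalB is not produced.
c-di-GMP is present, so TorY is active.
KosC is produced constitutively and is active.
Norleucine is present, so RudX is active.
With repressor KosC bound, *sibR* is not transcribed.
So SibR is not produced.
With repressor TorY bound, *sovE* is not transcribed.
So SovE is not produced.
Activator ElnF is present, so *gixD* is transcribed.

ON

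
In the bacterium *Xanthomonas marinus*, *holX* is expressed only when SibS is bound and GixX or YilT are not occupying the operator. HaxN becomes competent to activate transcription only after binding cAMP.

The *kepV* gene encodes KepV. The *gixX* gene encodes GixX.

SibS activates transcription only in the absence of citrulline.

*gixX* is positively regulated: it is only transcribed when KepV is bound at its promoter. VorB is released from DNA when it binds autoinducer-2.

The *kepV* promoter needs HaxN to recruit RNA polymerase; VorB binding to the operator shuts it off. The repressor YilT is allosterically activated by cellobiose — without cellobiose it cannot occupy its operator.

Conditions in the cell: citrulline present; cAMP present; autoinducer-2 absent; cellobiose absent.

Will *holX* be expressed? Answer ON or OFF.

OFF

Autoinducer-2 is absent, so VorB is active.
cAMP is present, so HaxN is active.
With repressor VorB bound, *kepV* is not transcribed.
So KepV is not produced.
Required activator KepV is absent, so *gixX* is not transcribed.
So GixX is not produced.
Citrulline is present, so SibS is inactive.
Cellobiose is absent, so YilT is inactive.
Required activator SibS is absent, so *holX* is not transcribed.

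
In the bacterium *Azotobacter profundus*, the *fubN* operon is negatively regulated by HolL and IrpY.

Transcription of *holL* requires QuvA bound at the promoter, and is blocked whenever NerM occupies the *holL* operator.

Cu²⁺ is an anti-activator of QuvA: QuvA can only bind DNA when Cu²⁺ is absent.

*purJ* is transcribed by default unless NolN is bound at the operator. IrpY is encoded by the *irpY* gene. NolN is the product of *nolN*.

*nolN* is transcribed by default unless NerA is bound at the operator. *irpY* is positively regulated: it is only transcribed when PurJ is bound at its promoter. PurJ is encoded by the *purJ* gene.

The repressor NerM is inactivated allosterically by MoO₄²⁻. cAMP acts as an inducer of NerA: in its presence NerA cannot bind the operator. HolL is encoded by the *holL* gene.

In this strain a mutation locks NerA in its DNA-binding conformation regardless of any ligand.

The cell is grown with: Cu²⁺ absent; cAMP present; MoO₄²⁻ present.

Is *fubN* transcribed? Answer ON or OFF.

Cu²⁺ is absent, so QuvA is active.
MoO₄²⁻ is present, so NerM is inactive.
No repressor is bound and QuvA is active, so *holL* is transcribed.
So HolL is produced and active.
NerA is constitutively active in this strain.
With repressor NerA bound, *nolN* is not transcribed.
So NolN is not produced.
With no repressor bound, *purJ* is transcribed.
So PurJ is produced and active.
No repressor is bound and PurJ is active, so *irpY* is transcribed.
So IrpY is produced and active.
With repressor HolL bound, *fubN* is not transcribed.

OFF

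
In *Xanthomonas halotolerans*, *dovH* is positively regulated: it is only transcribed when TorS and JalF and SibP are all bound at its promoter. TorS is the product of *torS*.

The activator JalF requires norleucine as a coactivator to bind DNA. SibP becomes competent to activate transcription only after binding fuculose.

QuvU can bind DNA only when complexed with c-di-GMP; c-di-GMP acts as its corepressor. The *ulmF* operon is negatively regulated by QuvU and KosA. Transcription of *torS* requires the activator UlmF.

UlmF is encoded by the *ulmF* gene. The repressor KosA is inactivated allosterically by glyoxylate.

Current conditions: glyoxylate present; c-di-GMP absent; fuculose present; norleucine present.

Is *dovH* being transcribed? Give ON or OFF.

c-di-GMP is absent, so QuvU is inactive.
Glyoxylate is present, so KosA is inactive.
With no repressor bound, *ulmF* is transcribed.
So UlmF is produced and active.
No repressor is bound and UlmF is active, so *torS* is transcribed.
So TorS is produced and active.
Norleucine is present, so JalF is active.
Fuculose is present, so SibP is active.
No repressor is bound and TorS and JalF and SibP are active, so *dovH* is transcribed.

ON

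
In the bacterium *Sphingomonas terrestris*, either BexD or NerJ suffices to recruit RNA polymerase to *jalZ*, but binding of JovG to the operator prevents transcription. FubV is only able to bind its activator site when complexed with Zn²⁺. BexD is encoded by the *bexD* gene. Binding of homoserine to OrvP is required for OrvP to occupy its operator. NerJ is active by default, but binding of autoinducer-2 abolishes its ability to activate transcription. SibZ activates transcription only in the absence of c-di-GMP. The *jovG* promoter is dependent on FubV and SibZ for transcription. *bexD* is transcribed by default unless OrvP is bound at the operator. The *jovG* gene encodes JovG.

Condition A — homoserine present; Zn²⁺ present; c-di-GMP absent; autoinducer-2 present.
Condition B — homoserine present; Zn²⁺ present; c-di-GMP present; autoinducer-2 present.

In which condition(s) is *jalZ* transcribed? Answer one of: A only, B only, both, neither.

neither

Condition A:
Homoserine is present, so OrvP is active.
With repressor OrvP bound, *bexD* is not transcribed.
So BexD is not produced.
Zn²⁺ is present, so FubV is active.
c-di-GMP is absent, so SibZ is active.
No repressor is bound and FubV and SibZ are active, so *jovG* is transcribed.
So JovG is produced and active.
Autoinducer-2 is present, so NerJ is inactive.
With repressor JovG bound, *jalZ* is not transcribed.
→ *jalZ* is OFF in A.
Condition B:
Homoserine is present, so OrvP is active.
With repressor OrvP bound, *bexD* is not transcribed.
So BexD is not produced.
Zn²⁺ is present, so FubV is active.
c-di-GMP is present, so SibZ is inactive.
Required activator SibZ is absent, so *jovG* is not transcribed.
So JovG is not produced.
Autoinducer-2 is present, so NerJ is inactive.
No activator is available at the *jalZ* promoter, so *jalZ* is not transcribed.
→ *jalZ* is OFF in B.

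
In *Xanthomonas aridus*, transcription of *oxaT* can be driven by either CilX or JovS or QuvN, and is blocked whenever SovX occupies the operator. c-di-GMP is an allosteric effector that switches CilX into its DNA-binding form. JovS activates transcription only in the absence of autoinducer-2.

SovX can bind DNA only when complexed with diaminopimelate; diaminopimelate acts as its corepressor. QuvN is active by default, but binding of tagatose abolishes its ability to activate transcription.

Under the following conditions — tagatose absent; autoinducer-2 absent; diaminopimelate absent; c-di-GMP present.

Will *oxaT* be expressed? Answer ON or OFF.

c-di-GMP is present, so CilX is active.
Autoinducer-2 is absent, so JovS is active.
Diaminopimelate is absent, so SovX is inactive.
Tagatose is absent, so QuvN is active.
Activator CilX is present, so *oxaT* is transcribed.

ON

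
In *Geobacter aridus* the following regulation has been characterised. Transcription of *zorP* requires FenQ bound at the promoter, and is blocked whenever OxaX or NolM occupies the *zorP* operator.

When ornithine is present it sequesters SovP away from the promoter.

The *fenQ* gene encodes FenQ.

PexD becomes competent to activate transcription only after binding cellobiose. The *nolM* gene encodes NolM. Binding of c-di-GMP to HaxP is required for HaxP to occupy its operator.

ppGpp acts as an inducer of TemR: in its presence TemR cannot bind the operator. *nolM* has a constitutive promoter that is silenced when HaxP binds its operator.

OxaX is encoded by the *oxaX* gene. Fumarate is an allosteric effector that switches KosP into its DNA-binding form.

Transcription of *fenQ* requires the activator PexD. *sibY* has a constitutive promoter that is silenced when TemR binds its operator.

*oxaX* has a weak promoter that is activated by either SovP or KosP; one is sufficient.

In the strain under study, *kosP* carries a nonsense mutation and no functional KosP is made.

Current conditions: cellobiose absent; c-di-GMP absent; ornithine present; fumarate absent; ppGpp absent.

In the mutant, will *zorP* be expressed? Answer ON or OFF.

Cellobiose is absent, so PexD is inactive.
Required activator PexD is absent, so *fenQ* is not transcribed.
So FenQ is not produced.
Ornithine is present, so SovP is inactive.
KosP is non-functional in this strain, so it has no effect.
No activator is available at the *oxaX* promoter, so *oxaX* is not transcribed.
So OxaX is not produced.
c-di-GMP is absent, so HaxP is inactive.
With no repressor bound, *nolM* is transcribed.
So NolM is produced and active.
With repressor NolM bound, *zorP* is not transcribed.

OFF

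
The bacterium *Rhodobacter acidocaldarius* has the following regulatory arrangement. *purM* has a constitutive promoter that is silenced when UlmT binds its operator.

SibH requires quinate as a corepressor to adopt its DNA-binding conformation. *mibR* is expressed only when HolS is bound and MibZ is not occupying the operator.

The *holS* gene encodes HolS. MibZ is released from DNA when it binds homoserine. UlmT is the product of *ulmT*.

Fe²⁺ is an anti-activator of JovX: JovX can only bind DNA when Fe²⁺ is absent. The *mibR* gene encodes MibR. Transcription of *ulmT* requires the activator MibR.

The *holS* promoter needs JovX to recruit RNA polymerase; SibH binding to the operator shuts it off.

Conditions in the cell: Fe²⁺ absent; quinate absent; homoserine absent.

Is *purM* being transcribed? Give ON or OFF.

Quinate is absent, so SibH is inactive.
Fe²⁺ is absent, so JovX is active.
No repressor is bound and JovX is active, so *holS* is transcribed.
So HolS is produced and active.
Homoserine is absent, so MibZ is active.
With repressor MibZ bound, *mibR* is not transcribed.
So MibR is not produced.
Required activator MibR is absent, so *ulmT* is not transcribed.
So UlmT is not produced.
With no repressor bound, *purM* is transcribed.

ON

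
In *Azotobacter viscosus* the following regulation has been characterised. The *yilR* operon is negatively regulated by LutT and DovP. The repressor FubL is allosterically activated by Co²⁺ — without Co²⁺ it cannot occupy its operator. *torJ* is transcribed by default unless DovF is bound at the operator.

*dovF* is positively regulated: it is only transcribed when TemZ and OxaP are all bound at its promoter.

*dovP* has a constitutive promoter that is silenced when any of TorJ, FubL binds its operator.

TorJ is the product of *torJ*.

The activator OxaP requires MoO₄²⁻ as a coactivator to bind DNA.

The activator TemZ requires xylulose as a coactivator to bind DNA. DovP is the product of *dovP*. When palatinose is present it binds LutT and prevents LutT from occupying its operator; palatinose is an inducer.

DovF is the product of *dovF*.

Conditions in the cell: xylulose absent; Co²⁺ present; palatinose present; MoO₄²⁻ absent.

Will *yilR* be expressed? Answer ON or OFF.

ON

Palatinose is present, so LutT is inactive.
Xylulose is absent, so TemZ is inactive.
MoO₄²⁻ is absent, so OxaP is inactive.
Required activator TemZ is absent, so *dovF* is not transcribed.
So DovF is not produced.
With no repressor bound, *torJ* is transcribed.
So TorJ is produced and active.
Co²⁺ is present, so FubL is active.
With repressor TorJ bound, *dovP* is not transcribed.
So DovP is not produced.
With no repressor bound, *yilR* is transcribed.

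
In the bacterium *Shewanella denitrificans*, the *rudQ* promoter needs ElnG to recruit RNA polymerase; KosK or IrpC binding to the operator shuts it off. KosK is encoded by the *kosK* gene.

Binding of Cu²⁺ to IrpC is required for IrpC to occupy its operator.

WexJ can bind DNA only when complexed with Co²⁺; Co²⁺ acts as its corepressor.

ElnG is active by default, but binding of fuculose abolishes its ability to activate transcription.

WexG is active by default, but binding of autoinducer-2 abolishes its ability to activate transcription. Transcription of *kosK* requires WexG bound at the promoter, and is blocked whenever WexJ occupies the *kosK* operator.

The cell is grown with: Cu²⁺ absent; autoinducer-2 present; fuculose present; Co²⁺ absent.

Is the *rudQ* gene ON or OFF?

OFF

Autoinducer-2 is present, so WexG is inactive.
Co²⁺ is absent, so WexJ is inactive.
Required activator WexG is absent, so *kosK* is not transcribed.
So KosK is not produced.
Fuculose is present, so ElnG is inactive.
Cu²⁺ is absent, so IrpC is inactive.
Required activator ElnG is absent, so *rudQ* is not transcribed.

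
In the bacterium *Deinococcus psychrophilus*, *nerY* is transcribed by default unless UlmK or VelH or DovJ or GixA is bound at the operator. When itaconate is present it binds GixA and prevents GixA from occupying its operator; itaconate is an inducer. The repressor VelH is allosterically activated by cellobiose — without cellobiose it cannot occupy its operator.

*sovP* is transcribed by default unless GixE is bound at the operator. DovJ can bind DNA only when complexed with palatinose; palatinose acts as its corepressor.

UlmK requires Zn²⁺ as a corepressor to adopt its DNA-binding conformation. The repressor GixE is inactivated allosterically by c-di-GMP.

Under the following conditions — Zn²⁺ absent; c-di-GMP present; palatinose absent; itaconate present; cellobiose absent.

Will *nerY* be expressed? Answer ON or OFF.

Zn²⁺ is absent, so UlmK is inactive.
Cellobiose is absent, so VelH is inactive.
Palatinose is absent, so DovJ is inactive.
Itaconate is present, so GixA is inactive.
With no repressor bound, *nerY* is transcribed.

ON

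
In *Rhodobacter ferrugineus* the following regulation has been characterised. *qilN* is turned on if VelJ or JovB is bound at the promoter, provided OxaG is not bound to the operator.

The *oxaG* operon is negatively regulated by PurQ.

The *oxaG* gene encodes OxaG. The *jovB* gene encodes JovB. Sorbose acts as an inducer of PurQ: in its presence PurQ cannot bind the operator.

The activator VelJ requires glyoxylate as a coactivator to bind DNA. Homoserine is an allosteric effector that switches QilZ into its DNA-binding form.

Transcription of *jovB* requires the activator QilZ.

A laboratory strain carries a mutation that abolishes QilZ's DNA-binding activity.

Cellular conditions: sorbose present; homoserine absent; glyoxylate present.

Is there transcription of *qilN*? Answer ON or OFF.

Sorbose is present, so PurQ is inactive.
With no repressor bound, *oxaG* is transcribed.
So OxaG is produced and active.
Glyoxylate is present, so VelJ is active.
QilZ is non-functional in this strain, so it has no effect.
Required activator QilZ is absent, so *jovB* is not transcribed.
So JovB is not produced.
With repressor OxaG bound, *qilN* is not transcribed.

OFF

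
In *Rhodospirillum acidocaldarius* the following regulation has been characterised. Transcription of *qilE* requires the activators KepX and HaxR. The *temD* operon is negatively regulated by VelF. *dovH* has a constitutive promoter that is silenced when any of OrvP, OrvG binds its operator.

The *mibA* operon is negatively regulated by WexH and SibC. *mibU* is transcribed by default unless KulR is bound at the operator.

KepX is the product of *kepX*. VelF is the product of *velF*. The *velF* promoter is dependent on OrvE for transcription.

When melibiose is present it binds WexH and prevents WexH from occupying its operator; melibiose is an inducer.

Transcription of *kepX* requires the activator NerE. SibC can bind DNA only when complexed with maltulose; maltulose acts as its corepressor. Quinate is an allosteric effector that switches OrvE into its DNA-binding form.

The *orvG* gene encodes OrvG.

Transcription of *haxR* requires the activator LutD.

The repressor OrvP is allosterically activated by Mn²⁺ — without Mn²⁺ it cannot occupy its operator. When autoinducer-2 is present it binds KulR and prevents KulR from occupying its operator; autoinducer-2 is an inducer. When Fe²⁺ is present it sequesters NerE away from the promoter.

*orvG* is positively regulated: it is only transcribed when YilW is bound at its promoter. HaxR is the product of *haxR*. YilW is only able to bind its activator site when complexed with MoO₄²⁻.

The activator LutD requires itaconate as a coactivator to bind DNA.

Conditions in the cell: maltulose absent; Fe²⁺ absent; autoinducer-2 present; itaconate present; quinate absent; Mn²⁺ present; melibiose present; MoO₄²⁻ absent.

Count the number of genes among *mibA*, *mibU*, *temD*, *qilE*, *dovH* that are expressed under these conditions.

4

Melibiose is present, so WexH is inactive.
Maltulose is absent, so SibC is inactive.
With no repressor bound, *mibA* is transcribed.
→ *mibA* is ON.
Autoinducer-2 is present, so KulR is inactive.
With no repressor bound, *mibU* is transcribed.
→ *mibU* is ON.
Quinate is absent, so OrvE is inactive.
Required activator OrvE is absent, so *velF* is not transcribed.
So VelF is not produced.
With no repressor bound, *temD* is transcribed.
→ *temD* is ON.
Fe²⁺ is absent, so NerE is active.
No repressor is bound and NerE is active, so *kepX* is transcribed.
So KepX is produced and active.
Itaconate is present, so LutD is active.
No repressor is bound and LutD is active, so *haxR* is transcribed.
So HaxR is produced and active.
No repressor is bound and KepX and HaxR are active, so *qilE* is transcribed.
→ *qilE* is ON.
Mn²⁺ is present, so OrvP is active.
MoO₄²⁻ is absent, so YilW is inactive.
Required activator YilW is absent, so *orvG* is not transcribed.
So OrvG is not produced.
With repressor OrvP bound, *dovH* is not transcribed.
→ *dovH* is OFF.
4 of the 5 genes are transcribed.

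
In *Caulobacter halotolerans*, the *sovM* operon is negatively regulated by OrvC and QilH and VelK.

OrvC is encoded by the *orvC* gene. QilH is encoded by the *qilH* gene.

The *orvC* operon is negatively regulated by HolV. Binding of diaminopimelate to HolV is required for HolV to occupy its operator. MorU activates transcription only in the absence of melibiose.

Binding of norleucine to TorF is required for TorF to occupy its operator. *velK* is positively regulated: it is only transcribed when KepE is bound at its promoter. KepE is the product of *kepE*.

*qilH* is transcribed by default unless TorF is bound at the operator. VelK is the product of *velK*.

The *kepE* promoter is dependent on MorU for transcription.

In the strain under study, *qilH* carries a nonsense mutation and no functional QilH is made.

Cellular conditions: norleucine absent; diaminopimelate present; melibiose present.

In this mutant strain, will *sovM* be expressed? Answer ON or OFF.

Diaminopimelate is present, so HolV is active.
With repressor HolV bound, *orvC* is not transcribed.
So OrvC is not produced.
QilH is non-functional in this strain, so it has no effect.
Melibiose is present, so MorU is inactive.
Required activator MorU is absent, so *kepE* is not transcribed.
So KepE is not produced.
Required activator KepE is absent, so *velK* is not transcribed.
So VelK is not produced.
With no repressor bound, *sovM* is transcribed.

ON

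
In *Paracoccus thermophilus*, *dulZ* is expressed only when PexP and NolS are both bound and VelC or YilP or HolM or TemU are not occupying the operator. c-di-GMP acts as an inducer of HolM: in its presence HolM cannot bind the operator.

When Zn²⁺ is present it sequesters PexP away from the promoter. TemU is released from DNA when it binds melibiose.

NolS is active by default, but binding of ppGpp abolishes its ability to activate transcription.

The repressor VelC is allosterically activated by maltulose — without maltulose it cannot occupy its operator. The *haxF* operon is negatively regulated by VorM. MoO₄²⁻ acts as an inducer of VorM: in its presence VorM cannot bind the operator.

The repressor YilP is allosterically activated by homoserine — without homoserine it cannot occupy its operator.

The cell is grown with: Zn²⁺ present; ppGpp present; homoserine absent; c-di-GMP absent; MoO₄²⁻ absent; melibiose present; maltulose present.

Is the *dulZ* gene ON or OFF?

OFF

Maltulose is present, so VelC is active.
Homoserine is absent, so YilP is inactive.
c-di-GMP is absent, so HolM is active.
Zn²⁺ is present, so PexP is inactive.
ppGpp is present, so NolS is inactive.
Melibiose is present, so TemU is inactive.
With repressor VelC bound, *dulZ* is not transcribed.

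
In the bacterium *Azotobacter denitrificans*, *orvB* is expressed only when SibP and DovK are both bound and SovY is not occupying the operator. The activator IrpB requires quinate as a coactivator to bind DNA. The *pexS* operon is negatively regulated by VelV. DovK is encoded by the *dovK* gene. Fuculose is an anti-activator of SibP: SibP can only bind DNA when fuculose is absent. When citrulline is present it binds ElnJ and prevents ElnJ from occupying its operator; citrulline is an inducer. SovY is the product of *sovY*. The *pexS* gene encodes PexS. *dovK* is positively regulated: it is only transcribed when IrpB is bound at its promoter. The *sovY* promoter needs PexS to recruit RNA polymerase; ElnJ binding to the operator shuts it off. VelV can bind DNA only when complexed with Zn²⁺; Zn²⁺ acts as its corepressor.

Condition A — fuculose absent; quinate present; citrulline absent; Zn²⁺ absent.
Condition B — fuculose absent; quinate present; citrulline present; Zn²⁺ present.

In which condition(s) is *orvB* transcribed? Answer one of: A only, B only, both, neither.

both

Condition A:
Fuculose is absent, so SibP is active.
Quinate is present, so IrpB is active.
No repressor is bound and IrpB is active, so *dovK* is transcribed.
So DovK is produced and active.
Citrulline is absent, so ElnJ is active.
Zn²⁺ is absent, so VelV is inactive.
With no repressor bound, *pexS* is transcribed.
So PexS is produced and active.
With repressor ElnJ bound, *sovY* is not transcribed.
So SovY is not produced.
No repressor is bound and SibP and DovK are active, so *orvB* is transcribed.
→ *orvB* is ON in A.
Condition B:
Fuculose is absent, so SibP is active.
Quinate is present, so IrpB is active.
No repressor is bound and IrpB is active, so *dovK* is transcribed.
So DovK is produced and active.
Citrulline is present, so ElnJ is inactive.
Zn²⁺ is present, so VelV is active.
With repressor VelV bound, *pexS* is not transcribed.
So PexS is not produced.
Required activator PexS is absent, so *sovY* is not transcribed.
So SovY is not produced.
No repressor is bound and SibP and DovK are active, so *orvB* is transcribed.
→ *orvB* is ON in B.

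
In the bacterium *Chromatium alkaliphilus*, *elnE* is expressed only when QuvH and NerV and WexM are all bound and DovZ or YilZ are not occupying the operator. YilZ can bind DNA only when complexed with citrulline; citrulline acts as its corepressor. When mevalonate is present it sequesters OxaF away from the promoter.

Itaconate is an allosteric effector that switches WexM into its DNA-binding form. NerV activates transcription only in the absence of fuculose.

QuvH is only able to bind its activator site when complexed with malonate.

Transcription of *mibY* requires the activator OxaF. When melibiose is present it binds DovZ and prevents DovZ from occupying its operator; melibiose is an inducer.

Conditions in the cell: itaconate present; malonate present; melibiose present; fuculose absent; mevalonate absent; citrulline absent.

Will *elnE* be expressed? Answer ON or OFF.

Malonate is present, so QuvH is active.
Melibiose is present, so DovZ is inactive.
Fuculose is absent, so NerV is active.
Itaconate is present, so WexM is active.
Citrulline is absent, so YilZ is inactive.
No repressor is bound and QuvH and NerV and WexM are active, so *elnE* is transcribed.

ON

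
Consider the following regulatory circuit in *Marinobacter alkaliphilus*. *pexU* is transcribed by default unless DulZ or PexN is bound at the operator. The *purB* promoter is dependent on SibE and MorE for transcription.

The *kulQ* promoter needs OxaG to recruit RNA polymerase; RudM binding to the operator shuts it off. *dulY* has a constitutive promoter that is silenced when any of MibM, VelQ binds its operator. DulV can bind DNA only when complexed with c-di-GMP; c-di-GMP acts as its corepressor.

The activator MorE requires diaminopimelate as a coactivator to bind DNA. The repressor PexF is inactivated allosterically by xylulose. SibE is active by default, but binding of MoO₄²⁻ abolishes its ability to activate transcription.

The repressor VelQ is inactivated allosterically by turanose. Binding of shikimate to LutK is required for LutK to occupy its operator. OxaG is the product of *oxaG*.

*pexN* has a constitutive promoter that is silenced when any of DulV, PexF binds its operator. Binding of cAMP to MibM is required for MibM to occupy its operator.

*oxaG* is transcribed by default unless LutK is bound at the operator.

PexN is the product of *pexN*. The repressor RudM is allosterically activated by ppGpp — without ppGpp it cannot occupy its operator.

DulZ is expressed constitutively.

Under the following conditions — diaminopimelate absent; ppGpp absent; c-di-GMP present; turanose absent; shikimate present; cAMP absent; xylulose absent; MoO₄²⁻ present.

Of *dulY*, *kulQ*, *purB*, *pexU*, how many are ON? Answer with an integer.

cAMP is absent, so MibM is inactive.
Turanose is absent, so VelQ is active.
With repressor VelQ bound, *dulY* is not transcribed.
→ *dulY* is OFF.
Shikimate is present, so LutK is active.
With repressor LutK bound, *oxaG* is not transcribed.
So OxaG is not produced.
ppGpp is absent, so RudM is inactive.
Required activator OxaG is absent, so *kulQ* is not transcribed.
→ *kulQ* is OFF.
MoO₄²⁻ is present, so SibE is inactive.
Diaminopimelate is absent, so MorE is inactive.
Required activator SibE is absent, so *purB* is not transcribed.
→ *purB* is OFF.
DulZ is produced constitutively and is active.
c-di-GMP is present, so DulV is active.
Xylulose is absent, so PexF is active.
With repressor DulV bound, *pexN* is not transcribed.
So PexN is not produced.
With repressor DulZ bound, *pexU* is not transcribed.
→ *pexU* is OFF.
0 of the 4 genes are transcribed.

0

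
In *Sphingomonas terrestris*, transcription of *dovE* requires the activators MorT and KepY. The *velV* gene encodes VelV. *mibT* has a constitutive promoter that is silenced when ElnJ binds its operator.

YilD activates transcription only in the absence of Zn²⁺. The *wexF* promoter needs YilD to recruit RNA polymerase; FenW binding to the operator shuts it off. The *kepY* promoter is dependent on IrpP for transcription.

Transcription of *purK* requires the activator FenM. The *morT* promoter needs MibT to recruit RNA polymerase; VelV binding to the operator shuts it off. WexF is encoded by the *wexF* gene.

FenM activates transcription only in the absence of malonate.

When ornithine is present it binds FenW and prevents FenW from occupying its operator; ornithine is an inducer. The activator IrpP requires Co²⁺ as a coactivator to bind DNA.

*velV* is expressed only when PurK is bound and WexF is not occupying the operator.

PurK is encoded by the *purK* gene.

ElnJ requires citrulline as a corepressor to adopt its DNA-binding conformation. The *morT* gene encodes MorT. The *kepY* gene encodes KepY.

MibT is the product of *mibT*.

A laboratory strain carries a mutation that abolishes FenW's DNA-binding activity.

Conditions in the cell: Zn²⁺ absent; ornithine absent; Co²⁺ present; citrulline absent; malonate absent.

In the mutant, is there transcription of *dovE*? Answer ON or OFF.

ON

Citrulline is absent, so ElnJ is inactive.
With no repressor bound, *mibT* is transcribed.
So MibT is produced and active.
Malonate is absent, so FenM is active.
No repressor is bound and FenM is active, so *purK* is transcribed.
So PurK is produced and active.
FenW is non-functional in this strain, so it has no effect.
Zn²⁺ is absent, so YilD is active.
No repressor is bound and YilD is active, so *wexF* is transcribed.
So WexF is produced and active.
With repressor WexF bound, *velV* is not transcribed.
So VelV is not produced.
No repressor is bound and MibT is active, so *morT* is transcribed.
So MorT is produced and active.
Co²⁺ is present, so IrpP is active.
No repressor is bound and IrpP is active, so *kepY* is transcribed.
So KepY is produced and active.
No repressor is bound and MorT and KepY are active, so *dovE* is transcribed.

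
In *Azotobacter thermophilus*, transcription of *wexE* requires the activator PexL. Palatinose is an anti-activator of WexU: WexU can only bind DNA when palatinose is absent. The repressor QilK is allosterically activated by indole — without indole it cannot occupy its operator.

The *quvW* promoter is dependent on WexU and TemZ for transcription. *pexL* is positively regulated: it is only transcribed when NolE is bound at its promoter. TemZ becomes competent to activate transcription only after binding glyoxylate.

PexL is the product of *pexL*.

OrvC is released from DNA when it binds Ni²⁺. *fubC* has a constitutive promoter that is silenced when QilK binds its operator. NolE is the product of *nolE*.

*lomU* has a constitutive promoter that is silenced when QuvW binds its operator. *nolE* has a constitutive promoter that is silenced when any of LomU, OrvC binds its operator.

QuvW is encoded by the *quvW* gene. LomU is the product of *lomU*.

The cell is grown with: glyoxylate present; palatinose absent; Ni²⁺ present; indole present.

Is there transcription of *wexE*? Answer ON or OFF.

Palatinose is absent, so WexU is active.
Glyoxylate is present, so TemZ is active.
No repressor is bound and WexU and TemZ are active, so *quvW* is transcribed.
So QuvW is produced and active.
With repressor QuvW bound, *lomU* is not transcribed.
So LomU is not produced.
Ni²⁺ is present, so OrvC is inactive.
With no repressor bound, *nolE* is transcribed.
So NolE is produced and active.
No repressor is bound and NolE is active, so *pexL* is transcribed.
So PexL is produced and active.
No repressor is bound and PexL is active, so *wexE* is transcribed.

ON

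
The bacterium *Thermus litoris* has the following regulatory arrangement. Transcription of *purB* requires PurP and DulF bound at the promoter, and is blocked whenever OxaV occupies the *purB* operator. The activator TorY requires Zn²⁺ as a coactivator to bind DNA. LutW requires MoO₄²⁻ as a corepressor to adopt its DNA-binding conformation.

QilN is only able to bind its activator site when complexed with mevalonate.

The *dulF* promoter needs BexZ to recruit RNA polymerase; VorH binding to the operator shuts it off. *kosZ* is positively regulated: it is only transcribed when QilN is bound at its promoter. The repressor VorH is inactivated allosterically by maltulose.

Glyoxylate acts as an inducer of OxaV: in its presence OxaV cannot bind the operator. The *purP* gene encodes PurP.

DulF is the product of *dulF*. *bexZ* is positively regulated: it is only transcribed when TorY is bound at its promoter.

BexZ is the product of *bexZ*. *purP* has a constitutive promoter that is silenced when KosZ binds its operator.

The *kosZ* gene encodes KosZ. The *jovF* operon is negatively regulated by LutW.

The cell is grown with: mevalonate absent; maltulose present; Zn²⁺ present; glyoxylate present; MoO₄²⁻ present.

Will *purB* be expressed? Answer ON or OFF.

ON

Mevalonate is absent, so QilN is inactive.
Required activator QilN is absent, so *kosZ* is not transcribed.
So KosZ is not produced.
With no repressor bound, *purP* is transcribed.
So PurP is produced and active.
Zn²⁺ is present, so TorY is active.
No repressor is bound and TorY is active, so *bexZ* is transcribed.
So BexZ is produced and active.
Maltulose is present, so VorH is inactive.
No repressor is bound and BexZ is active, so *dulF* is transcribed.
So DulF is produced and active.
Glyoxylate is present, so OxaV is inactive.
No repressor is bound and PurP and DulF are active, so *purB* is transcribed.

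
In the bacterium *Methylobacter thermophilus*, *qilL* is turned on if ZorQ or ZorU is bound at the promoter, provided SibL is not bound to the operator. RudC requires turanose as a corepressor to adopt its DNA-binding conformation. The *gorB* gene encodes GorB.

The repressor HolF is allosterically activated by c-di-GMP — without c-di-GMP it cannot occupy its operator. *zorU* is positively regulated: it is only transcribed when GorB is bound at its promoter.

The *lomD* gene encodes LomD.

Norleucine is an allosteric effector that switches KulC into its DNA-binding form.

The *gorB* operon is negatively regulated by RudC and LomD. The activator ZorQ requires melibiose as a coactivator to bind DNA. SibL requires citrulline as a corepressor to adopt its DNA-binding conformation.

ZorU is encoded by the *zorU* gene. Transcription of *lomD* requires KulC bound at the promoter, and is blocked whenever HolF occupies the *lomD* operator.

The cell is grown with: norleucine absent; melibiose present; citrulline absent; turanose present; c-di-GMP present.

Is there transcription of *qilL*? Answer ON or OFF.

ON

Citrulline is absent, so SibL is inactive.
Melibiose is present, so ZorQ is active.
Turanose is present, so RudC is active.
Norleucine is absent, so KulC is inactive.
c-di-GMP is present, so HolF is active.
With repressor HolF bound, *lomD* is not transcribed.
So LomD is not produced.
With repressor RudC bound, *gorB* is not transcribed.
So GorB is not produced.
Required activator GorB is absent, so *zorU* is not transcribed.
So ZorU is not produced.
Activator ZorQ is present, so *qilL* is transcribed.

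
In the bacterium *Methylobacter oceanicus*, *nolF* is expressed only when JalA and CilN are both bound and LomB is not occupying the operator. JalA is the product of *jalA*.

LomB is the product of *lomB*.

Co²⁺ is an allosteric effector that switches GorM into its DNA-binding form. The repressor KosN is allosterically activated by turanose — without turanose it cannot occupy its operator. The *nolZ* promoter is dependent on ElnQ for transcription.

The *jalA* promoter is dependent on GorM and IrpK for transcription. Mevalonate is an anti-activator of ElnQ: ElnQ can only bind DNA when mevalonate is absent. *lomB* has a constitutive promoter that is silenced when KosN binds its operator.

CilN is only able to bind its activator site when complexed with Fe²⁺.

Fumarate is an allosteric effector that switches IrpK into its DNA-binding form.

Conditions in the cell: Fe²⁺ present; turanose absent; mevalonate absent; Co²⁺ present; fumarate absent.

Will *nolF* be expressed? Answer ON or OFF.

OFF

Co²⁺ is present, so GorM is active.
Fumarate is absent, so IrpK is inactive.
Required activator IrpK is absent, so *jalA* is not transcribed.
So JalA is not produced.
Turanose is absent, so KosN is inactive.
With no repressor bound, *lomB* is transcribed.
So LomB is produced and active.
Fe²⁺ is present, so CilN is active.
With repressor LomB bound, *nolF* is not transcribed.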